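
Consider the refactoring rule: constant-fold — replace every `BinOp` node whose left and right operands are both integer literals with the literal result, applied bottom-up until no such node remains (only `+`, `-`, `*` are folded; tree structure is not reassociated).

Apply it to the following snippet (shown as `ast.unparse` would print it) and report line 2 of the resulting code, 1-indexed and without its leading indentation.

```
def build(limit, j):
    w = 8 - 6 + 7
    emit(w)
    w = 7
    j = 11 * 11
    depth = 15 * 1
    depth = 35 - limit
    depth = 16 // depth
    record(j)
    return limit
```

Transformed code:
def build(limit, j):
    w = 9
    emit(w)
    w = 7
    j = 121
    depth = 15
    depth = 35 - limit
    depth = 16 // depth
    record(j)
    return limit

w = 9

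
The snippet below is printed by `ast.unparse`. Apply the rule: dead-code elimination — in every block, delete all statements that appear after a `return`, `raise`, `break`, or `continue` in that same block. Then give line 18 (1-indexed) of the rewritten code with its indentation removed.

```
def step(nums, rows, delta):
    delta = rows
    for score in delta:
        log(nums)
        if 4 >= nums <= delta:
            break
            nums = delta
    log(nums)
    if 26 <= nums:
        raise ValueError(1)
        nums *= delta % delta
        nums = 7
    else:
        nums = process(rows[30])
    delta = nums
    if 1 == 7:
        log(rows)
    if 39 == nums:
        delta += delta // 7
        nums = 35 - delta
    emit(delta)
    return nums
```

emit(delta)

Transformed code:
def step(nums, rows, delta):
    delta = rows
    for score in delta:
        log(nums)
        if 4 >= nums <= delta:
            break
    log(nums)
    if 26 <= nums:
        raise ValueError(1)
    else:
        nums = process(rows[30])
    delta = nums
    if 1 == 7:
        log(rows)
    if 39 == nums:
        delta += delta // 7
        nums = 35 - delta
    emit(delta)
    return nums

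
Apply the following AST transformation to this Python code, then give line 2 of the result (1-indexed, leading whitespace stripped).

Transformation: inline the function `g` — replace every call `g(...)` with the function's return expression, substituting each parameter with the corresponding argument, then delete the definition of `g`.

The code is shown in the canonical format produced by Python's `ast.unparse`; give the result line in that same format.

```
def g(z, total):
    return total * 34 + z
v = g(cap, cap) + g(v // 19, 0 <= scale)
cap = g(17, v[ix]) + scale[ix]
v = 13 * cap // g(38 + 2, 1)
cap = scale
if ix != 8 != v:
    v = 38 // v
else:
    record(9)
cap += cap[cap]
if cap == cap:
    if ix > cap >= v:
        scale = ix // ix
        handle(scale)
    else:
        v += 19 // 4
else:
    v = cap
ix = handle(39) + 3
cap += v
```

cap = v[ix] * 34 + 17 + scale[ix]

Transformed code:
v = cap * 34 + cap + ((0 <= scale) * 34 + v // 19)
cap = v[ix] * 34 + 17 + scale[ix]
v = 13 * cap // (1 * 34 + (38 + 2))
cap = scale
if ix != 8 != v:
    v = 38 // v
else:
    record(9)
cap += cap[cap]
if cap == cap:
    if ix > cap >= v:
        scale = ix // ix
        handle(scale)
    else:
        v += 19 // 4
else:
    v = cap
ix = handle(39) + 3
cap += v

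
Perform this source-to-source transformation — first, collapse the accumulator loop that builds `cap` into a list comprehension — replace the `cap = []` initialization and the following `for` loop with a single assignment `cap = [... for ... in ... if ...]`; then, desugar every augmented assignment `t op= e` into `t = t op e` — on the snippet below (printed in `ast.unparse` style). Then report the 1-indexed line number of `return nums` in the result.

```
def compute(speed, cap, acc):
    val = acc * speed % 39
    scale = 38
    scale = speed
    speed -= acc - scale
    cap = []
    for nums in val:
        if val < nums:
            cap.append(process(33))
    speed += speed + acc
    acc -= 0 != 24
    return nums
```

9

Transformed code:
def compute(speed, cap, acc):
    val = acc * speed % 39
    scale = 38
    scale = speed
    speed = speed - (acc - scale)
    cap = [process(33) for nums in val if val < nums]
    speed = speed + (speed + acc)
    acc = acc - (0 != 24)
    return nums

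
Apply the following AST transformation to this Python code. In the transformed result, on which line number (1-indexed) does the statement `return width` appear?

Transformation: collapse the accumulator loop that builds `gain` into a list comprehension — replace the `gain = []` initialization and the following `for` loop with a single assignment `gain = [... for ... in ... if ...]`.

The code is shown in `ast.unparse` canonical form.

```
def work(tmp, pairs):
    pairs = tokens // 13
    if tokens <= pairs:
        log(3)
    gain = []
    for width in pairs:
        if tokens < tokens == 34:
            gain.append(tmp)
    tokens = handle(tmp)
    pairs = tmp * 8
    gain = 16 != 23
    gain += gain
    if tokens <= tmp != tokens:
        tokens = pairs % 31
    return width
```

Transformed code:
def work(tmp, pairs):
    pairs = tokens // 13
    if tokens <= pairs:
        log(3)
    gain = [tmp for width in pairs if tokens < tokens == 34]
    tokens = handle(tmp)
    pairs = tmp * 8
    gain = 16 != 23
    gain += gain
    if tokens <= tmp != tokens:
        tokens = pairs % 31
    return width

12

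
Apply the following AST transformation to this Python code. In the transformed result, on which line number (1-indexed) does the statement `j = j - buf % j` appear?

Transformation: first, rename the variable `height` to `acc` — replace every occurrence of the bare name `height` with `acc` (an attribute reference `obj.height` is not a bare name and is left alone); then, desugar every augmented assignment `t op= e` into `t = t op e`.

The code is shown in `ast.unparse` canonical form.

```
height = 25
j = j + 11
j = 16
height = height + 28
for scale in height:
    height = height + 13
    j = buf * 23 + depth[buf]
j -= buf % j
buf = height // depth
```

8

Transformed code:
acc = 25
j = j + 11
j = 16
acc = acc + 28
for scale in acc:
    acc = acc + 13
    j = buf * 23 + depth[buf]
j = j - buf % j
buf = acc // depth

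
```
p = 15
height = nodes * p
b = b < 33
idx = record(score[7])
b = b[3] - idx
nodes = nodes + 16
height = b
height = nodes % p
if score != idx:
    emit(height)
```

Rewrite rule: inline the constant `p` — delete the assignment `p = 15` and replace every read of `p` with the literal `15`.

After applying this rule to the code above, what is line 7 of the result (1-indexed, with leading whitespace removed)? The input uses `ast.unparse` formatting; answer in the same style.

height = nodes % 15

Transformed code:
height = nodes * 15
b = b < 33
idx = record(score[7])
b = b[3] - idx
nodes = nodes + 16
height = b
height = nodes % 15
if score != idx:
    emit(height)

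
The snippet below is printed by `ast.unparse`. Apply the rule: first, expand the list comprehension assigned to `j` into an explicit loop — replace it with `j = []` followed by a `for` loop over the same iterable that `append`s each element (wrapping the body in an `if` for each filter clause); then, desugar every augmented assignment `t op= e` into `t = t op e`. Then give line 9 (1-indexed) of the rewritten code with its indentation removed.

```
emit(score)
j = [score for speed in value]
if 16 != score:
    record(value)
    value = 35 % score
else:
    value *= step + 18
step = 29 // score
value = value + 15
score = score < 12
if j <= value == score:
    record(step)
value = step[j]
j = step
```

Transformed code:
emit(score)
j = []
for speed in value:
    j.append(score)
if 16 != score:
    record(value)
    value = 35 % score
else:
    value = value * (step + 18)
step = 29 // score
value = value + 15
score = score < 12
if j <= value == score:
    record(step)
value = step[j]
j = step

value = value * (step + 18)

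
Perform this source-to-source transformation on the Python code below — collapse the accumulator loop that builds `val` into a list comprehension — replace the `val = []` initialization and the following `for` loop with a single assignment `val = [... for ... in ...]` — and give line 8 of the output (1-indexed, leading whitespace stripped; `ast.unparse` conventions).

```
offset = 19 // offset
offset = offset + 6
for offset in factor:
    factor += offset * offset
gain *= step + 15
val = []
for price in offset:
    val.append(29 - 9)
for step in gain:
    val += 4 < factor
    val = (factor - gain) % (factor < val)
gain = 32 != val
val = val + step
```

val += 4 < factor

Transformed code:
offset = 19 // offset
offset = offset + 6
for offset in factor:
    factor += offset * offset
gain *= step + 15
val = [29 - 9 for price in offset]
for step in gain:
    val += 4 < factor
    val = (factor - gain) % (factor < val)
gain = 32 != val
val = val + step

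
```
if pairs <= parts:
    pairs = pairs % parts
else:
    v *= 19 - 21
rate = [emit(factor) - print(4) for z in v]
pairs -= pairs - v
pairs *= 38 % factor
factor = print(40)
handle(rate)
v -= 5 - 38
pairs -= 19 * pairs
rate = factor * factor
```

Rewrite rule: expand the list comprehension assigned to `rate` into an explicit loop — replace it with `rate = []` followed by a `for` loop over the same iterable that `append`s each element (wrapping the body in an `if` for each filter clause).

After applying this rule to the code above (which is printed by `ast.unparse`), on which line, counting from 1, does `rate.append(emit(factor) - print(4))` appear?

Transformed code:
if pairs <= parts:
    pairs = pairs % parts
else:
    v *= 19 - 21
rate = []
for z in v:
    rate.append(emit(factor) - print(4))
pairs -= pairs - v
pairs *= 38 % factor
factor = print(40)
handle(rate)
v -= 5 - 38
pairs -= 19 * pairs
rate = factor * factor

7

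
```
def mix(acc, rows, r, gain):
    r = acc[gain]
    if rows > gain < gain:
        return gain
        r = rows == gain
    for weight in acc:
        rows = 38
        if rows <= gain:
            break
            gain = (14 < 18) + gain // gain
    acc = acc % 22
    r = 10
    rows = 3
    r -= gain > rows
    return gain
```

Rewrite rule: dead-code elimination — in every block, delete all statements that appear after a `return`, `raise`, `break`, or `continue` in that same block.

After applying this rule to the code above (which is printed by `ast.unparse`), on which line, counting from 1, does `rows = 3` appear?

Transformed code:
def mix(acc, rows, r, gain):
    r = acc[gain]
    if rows > gain < gain:
        return gain
    for weight in acc:
        rows = 38
        if rows <= gain:
            break
    acc = acc % 22
    r = 10
    rows = 3
    r -= gain > rows
    return gain

11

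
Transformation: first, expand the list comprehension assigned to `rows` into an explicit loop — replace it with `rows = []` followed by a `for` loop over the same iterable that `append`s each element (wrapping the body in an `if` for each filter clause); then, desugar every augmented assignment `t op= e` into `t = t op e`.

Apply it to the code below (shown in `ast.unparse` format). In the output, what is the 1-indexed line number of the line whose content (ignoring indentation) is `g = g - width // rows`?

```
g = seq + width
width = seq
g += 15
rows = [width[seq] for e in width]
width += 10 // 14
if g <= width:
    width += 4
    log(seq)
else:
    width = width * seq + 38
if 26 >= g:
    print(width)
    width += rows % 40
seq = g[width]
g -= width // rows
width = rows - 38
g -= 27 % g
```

17

Transformed code:
g = seq + width
width = seq
g = g + 15
rows = []
for e in width:
    rows.append(width[seq])
width = width + 10 // 14
if g <= width:
    width = width + 4
    log(seq)
else:
    width = width * seq + 38
if 26 >= g:
    print(width)
    width = width + rows % 40
seq = g[width]
g = g - width // rows
width = rows - 38
g = g - 27 % g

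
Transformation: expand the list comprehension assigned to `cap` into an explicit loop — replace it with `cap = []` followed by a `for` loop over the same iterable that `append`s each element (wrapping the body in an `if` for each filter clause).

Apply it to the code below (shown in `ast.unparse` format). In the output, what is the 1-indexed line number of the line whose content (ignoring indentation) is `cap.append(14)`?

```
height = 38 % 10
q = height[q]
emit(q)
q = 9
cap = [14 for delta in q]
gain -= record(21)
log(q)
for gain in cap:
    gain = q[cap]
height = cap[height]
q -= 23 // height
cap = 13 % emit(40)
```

Transformed code:
height = 38 % 10
q = height[q]
emit(q)
q = 9
cap = []
for delta in q:
    cap.append(14)
gain -= record(21)
log(q)
for gain in cap:
    gain = q[cap]
height = cap[height]
q -= 23 // height
cap = 13 % emit(40)

7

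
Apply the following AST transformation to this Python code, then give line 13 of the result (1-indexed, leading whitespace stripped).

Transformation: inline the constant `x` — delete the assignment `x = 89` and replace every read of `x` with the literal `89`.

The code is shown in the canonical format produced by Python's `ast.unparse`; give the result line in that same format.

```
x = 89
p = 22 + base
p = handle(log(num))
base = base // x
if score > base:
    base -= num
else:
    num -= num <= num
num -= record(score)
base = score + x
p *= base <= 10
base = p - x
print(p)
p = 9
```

Transformed code:
p = 22 + base
p = handle(log(num))
base = base // 89
if score > base:
    base -= num
else:
    num -= num <= num
num -= record(score)
base = score + 89
p *= base <= 10
base = p - 89
print(p)
p = 9

p = 9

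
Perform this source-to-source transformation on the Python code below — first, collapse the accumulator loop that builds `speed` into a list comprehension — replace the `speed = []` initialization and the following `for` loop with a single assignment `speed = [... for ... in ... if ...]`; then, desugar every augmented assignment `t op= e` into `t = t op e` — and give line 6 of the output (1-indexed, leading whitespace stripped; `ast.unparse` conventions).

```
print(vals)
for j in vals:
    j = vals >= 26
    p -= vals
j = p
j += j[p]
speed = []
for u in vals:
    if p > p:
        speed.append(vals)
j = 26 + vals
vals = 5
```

Transformed code:
print(vals)
for j in vals:
    j = vals >= 26
    p = p - vals
j = p
j = j + j[p]
speed = [vals for u in vals if p > p]
j = 26 + vals
vals = 5

j = j + j[p]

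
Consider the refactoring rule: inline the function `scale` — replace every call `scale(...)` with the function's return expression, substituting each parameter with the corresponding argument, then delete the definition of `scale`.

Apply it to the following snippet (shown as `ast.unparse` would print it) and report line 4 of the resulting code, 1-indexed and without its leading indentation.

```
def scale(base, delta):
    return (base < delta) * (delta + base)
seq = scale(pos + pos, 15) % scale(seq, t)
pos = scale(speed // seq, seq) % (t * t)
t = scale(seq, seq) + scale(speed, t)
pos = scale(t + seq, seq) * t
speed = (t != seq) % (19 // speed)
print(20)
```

pos = (t + seq < seq) * (seq + (t + seq)) * t

Transformed code:
seq = (pos + pos < 15) * (15 + (pos + pos)) % ((seq < t) * (t + seq))
pos = (speed // seq < seq) * (seq + speed // seq) % (t * t)
t = (seq < seq) * (seq + seq) + (speed < t) * (t + speed)
pos = (t + seq < seq) * (seq + (t + seq)) * t
speed = (t != seq) % (19 // speed)
print(20)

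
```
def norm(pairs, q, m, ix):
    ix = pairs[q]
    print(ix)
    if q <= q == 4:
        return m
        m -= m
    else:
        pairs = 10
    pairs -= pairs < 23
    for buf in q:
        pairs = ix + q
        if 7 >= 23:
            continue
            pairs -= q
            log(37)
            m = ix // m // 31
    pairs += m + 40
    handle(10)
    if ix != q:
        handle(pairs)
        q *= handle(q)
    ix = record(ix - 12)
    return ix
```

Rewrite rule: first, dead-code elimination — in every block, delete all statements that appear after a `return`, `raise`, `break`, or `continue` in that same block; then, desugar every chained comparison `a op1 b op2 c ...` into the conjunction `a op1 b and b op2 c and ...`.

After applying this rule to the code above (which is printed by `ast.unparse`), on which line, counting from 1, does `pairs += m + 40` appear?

13

Transformed code:
def norm(pairs, q, m, ix):
    ix = pairs[q]
    print(ix)
    if q <= q and q == 4:
        return m
    else:
        pairs = 10
    pairs -= pairs < 23
    for buf in q:
        pairs = ix + q
        if 7 >= 23:
            continue
    pairs += m + 40
    handle(10)
    if ix != q:
        handle(pairs)
        q *= handle(q)
    ix = record(ix - 12)
    return ix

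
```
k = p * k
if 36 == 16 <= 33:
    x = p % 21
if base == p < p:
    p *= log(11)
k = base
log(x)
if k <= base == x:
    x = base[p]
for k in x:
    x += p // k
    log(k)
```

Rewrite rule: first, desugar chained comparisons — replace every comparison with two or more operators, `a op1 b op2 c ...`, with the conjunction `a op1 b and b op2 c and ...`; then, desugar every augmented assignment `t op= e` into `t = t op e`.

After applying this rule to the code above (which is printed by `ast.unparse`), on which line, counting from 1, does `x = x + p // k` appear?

Transformed code:
k = p * k
if 36 == 16 and 16 <= 33:
    x = p % 21
if base == p and p < p:
    p = p * log(11)
k = base
log(x)
if k <= base and base == x:
    x = base[p]
for k in x:
    x = x + p // k
    log(k)

11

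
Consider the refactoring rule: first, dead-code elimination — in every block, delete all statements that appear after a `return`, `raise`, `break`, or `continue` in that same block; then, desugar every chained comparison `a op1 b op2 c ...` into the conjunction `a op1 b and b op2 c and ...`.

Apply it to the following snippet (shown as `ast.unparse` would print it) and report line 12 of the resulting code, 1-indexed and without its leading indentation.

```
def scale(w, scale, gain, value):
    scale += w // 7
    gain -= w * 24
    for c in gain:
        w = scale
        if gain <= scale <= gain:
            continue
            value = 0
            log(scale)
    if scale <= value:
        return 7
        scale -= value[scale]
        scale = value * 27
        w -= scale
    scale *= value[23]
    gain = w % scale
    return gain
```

Transformed code:
def scale(w, scale, gain, value):
    scale += w // 7
    gain -= w * 24
    for c in gain:
        w = scale
        if gain <= scale and scale <= gain:
            continue
    if scale <= value:
        return 7
    scale *= value[23]
    gain = w % scale
    return gain

return gain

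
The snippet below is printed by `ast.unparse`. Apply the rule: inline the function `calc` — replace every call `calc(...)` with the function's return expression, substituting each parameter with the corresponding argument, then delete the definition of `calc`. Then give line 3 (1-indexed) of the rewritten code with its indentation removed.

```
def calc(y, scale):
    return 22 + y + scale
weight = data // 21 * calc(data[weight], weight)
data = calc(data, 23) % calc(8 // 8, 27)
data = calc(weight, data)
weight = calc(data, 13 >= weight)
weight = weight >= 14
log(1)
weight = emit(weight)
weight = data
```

Transformed code:
weight = data // 21 * (22 + data[weight] + weight)
data = (22 + data + 23) % (22 + 8 // 8 + 27)
data = 22 + weight + data
weight = 22 + data + (13 >= weight)
weight = weight >= 14
log(1)
weight = emit(weight)
weight = data

data = 22 + weight + data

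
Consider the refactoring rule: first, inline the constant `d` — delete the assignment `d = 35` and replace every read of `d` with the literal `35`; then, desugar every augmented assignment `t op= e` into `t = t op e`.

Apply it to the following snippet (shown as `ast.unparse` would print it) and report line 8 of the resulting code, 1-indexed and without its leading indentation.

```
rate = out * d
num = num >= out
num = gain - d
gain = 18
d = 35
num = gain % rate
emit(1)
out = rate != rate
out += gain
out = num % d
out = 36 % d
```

Transformed code:
rate = out * 35
num = num >= out
num = gain - 35
gain = 18
num = gain % rate
emit(1)
out = rate != rate
out = out + gain
out = num % 35
out = 36 % 35

out = out + gain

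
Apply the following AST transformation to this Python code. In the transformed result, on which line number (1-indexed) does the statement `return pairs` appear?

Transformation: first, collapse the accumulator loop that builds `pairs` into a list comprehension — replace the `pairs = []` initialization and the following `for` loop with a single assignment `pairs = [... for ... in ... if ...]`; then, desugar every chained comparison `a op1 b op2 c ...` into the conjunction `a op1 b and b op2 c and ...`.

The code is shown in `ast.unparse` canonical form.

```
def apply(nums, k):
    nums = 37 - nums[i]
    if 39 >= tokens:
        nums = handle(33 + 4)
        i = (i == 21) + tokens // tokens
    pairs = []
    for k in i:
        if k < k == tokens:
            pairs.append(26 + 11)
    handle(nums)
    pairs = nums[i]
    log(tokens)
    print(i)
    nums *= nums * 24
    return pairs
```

Transformed code:
def apply(nums, k):
    nums = 37 - nums[i]
    if 39 >= tokens:
        nums = handle(33 + 4)
        i = (i == 21) + tokens // tokens
    pairs = [26 + 11 for k in i if k < k and k == tokens]
    handle(nums)
    pairs = nums[i]
    log(tokens)
    print(i)
    nums *= nums * 24
    return pairs

12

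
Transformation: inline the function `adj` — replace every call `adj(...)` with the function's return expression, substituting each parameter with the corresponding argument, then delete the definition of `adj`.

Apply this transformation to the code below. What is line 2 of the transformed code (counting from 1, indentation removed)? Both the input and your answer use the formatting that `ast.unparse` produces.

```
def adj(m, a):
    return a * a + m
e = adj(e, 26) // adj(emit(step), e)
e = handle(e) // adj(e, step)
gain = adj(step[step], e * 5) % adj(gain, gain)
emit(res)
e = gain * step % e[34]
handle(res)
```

Transformed code:
e = (26 * 26 + e) // (e * e + emit(step))
e = handle(e) // (step * step + e)
gain = (e * 5 * (e * 5) + step[step]) % (gain * gain + gain)
emit(res)
e = gain * step % e[34]
handle(res)

e = handle(e) // (step * step + e)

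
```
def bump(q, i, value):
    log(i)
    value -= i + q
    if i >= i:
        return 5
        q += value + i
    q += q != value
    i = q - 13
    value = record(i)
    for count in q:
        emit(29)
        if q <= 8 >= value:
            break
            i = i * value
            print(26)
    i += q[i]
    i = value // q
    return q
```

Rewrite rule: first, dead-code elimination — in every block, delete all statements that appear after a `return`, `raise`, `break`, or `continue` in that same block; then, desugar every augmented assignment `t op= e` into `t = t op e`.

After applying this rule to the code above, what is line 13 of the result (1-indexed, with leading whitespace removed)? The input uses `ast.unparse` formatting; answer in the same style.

Transformed code:
def bump(q, i, value):
    log(i)
    value = value - (i + q)
    if i >= i:
        return 5
    q = q + (q != value)
    i = q - 13
    value = record(i)
    for count in q:
        emit(29)
        if q <= 8 >= value:
            break
    i = i + q[i]
    i = value // q
    return q

i = i + q[i]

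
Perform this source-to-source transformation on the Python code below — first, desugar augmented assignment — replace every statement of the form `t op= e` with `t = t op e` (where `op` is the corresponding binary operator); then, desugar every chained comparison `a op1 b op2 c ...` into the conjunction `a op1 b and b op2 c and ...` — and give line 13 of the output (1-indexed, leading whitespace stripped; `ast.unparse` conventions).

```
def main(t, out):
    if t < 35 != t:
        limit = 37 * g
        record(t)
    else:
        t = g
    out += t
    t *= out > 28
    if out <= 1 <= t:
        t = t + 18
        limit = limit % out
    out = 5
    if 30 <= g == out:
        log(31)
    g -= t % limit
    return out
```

if 30 <= g and g == out:

Transformed code:
def main(t, out):
    if t < 35 and 35 != t:
        limit = 37 * g
        record(t)
    else:
        t = g
    out = out + t
    t = t * (out > 28)
    if out <= 1 and 1 <= t:
        t = t + 18
        limit = limit % out
    out = 5
    if 30 <= g and g == out:
        log(31)
    g = g - t % limit
    return out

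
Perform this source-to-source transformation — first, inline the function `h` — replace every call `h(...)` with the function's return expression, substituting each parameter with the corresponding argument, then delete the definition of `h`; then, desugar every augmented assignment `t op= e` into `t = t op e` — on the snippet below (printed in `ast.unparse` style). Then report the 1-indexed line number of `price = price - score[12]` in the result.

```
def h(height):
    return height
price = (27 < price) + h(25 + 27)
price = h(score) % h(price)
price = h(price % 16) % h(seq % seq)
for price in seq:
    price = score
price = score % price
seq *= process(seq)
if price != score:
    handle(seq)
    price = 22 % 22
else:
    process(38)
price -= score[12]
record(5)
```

13

Transformed code:
price = (27 < price) + (25 + 27)
price = score % price
price = price % 16 % (seq % seq)
for price in seq:
    price = score
price = score % price
seq = seq * process(seq)
if price != score:
    handle(seq)
    price = 22 % 22
else:
    process(38)
price = price - score[12]
record(5)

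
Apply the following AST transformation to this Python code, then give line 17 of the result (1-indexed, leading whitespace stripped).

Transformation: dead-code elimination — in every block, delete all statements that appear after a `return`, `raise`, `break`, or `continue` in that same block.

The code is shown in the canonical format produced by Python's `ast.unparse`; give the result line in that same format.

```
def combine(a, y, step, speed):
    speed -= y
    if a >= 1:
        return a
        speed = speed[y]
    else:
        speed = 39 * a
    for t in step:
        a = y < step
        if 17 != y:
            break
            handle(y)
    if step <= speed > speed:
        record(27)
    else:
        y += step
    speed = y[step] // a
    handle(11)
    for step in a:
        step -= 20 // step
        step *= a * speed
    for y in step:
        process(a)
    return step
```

for step in a:

Transformed code:
def combine(a, y, step, speed):
    speed -= y
    if a >= 1:
        return a
    else:
        speed = 39 * a
    for t in step:
        a = y < step
        if 17 != y:
            break
    if step <= speed > speed:
        record(27)
    else:
        y += step
    speed = y[step] // a
    handle(11)
    for step in a:
        step -= 20 // step
        step *= a * speed
    for y in step:
        process(a)
    return step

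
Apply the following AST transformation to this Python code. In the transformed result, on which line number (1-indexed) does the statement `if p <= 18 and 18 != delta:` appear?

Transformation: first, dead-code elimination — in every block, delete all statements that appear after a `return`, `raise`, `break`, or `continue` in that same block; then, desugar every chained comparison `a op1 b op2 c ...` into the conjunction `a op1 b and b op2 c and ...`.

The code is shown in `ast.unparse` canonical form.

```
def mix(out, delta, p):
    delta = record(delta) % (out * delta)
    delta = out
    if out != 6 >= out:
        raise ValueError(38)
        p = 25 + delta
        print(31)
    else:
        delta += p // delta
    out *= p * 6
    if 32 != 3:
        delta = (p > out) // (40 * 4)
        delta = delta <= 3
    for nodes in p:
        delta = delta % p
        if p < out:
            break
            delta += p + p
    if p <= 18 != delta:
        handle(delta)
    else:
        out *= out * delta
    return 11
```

Transformed code:
def mix(out, delta, p):
    delta = record(delta) % (out * delta)
    delta = out
    if out != 6 and 6 >= out:
        raise ValueError(38)
    else:
        delta += p // delta
    out *= p * 6
    if 32 != 3:
        delta = (p > out) // (40 * 4)
        delta = delta <= 3
    for nodes in p:
        delta = delta % p
        if p < out:
            break
    if p <= 18 and 18 != delta:
        handle(delta)
    else:
        out *= out * delta
    return 11

16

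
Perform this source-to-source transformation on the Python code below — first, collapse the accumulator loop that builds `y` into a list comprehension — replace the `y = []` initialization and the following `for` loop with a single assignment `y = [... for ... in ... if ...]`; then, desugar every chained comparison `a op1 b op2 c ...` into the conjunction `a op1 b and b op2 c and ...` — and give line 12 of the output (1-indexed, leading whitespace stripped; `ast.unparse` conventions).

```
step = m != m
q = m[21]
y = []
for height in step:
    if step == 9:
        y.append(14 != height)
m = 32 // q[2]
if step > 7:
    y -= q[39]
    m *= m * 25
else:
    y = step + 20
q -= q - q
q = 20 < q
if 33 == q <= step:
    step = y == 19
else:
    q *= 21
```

if 33 == q and q <= step:

Transformed code:
step = m != m
q = m[21]
y = [14 != height for height in step if step == 9]
m = 32 // q[2]
if step > 7:
    y -= q[39]
    m *= m * 25
else:
    y = step + 20
q -= q - q
q = 20 < q
if 33 == q and q <= step:
    step = y == 19
else:
    q *= 21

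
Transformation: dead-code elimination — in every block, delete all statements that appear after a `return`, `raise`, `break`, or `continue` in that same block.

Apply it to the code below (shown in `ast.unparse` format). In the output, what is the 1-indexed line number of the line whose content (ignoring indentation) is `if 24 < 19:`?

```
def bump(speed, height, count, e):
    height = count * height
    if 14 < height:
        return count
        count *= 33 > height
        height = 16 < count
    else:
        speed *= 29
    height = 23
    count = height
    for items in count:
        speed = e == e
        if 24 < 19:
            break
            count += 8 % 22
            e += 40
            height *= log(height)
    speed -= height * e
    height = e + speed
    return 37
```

11

Transformed code:
def bump(speed, height, count, e):
    height = count * height
    if 14 < height:
        return count
    else:
        speed *= 29
    height = 23
    count = height
    for items in count:
        speed = e == e
        if 24 < 19:
            break
    speed -= height * e
    height = e + speed
    return 37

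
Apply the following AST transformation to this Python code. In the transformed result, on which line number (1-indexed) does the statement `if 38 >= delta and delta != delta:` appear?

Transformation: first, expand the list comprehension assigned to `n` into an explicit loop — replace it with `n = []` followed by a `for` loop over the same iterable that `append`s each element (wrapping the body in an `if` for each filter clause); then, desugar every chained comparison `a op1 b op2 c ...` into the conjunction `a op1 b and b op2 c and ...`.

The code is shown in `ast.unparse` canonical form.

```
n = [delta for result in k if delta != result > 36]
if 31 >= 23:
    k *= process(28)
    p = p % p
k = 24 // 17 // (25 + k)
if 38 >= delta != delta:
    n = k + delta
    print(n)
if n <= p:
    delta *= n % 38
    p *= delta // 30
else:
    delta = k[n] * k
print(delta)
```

9

Transformed code:
n = []
for result in k:
    if delta != result and result > 36:
        n.append(delta)
if 31 >= 23:
    k *= process(28)
    p = p % p
k = 24 // 17 // (25 + k)
if 38 >= delta and delta != delta:
    n = k + delta
    print(n)
if n <= p:
    delta *= n % 38
    p *= delta // 30
else:
    delta = k[n] * k
print(delta)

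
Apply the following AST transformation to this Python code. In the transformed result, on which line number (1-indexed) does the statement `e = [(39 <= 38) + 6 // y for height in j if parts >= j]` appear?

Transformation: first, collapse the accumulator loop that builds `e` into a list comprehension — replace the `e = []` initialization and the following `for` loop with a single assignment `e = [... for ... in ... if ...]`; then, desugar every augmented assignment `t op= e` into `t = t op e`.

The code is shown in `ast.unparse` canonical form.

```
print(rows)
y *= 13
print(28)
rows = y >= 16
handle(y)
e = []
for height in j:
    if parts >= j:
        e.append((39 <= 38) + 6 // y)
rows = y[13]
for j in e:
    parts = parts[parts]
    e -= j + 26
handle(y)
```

6

Transformed code:
print(rows)
y = y * 13
print(28)
rows = y >= 16
handle(y)
e = [(39 <= 38) + 6 // y for height in j if parts >= j]
rows = y[13]
for j in e:
    parts = parts[parts]
    e = e - (j + 26)
handle(y)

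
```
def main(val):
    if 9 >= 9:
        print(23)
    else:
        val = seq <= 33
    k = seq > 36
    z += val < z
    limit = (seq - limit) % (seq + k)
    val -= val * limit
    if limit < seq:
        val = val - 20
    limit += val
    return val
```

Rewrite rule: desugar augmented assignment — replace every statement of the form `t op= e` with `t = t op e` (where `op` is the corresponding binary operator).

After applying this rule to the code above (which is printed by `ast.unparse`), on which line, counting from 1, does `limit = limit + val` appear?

Transformed code:
def main(val):
    if 9 >= 9:
        print(23)
    else:
        val = seq <= 33
    k = seq > 36
    z = z + (val < z)
    limit = (seq - limit) % (seq + k)
    val = val - val * limit
    if limit < seq:
        val = val - 20
    limit = limit + val
    return val

12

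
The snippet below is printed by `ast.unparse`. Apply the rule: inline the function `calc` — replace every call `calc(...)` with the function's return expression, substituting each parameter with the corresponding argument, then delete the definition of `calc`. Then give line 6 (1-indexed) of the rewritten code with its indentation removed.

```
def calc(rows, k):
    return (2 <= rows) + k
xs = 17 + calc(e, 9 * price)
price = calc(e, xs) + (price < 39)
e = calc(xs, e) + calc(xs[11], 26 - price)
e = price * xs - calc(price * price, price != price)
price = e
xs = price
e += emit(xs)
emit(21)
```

Transformed code:
xs = 17 + ((2 <= e) + 9 * price)
price = (2 <= e) + xs + (price < 39)
e = (2 <= xs) + e + ((2 <= xs[11]) + (26 - price))
e = price * xs - ((2 <= price * price) + (price != price))
price = e
xs = price
e += emit(xs)
emit(21)

xs = price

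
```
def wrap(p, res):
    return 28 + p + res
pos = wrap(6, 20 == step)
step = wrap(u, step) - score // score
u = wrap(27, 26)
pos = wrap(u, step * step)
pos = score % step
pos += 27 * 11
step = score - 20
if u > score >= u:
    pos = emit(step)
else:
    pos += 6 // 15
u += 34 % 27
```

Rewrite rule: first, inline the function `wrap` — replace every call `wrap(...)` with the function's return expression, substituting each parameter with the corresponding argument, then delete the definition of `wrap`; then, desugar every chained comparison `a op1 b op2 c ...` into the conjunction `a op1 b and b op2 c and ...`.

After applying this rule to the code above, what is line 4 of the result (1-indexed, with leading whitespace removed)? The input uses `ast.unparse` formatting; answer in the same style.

Transformed code:
pos = 28 + 6 + (20 == step)
step = 28 + u + step - score // score
u = 28 + 27 + 26
pos = 28 + u + step * step
pos = score % step
pos += 27 * 11
step = score - 20
if u > score and score >= u:
    pos = emit(step)
else:
    pos += 6 // 15
u += 34 % 27

pos = 28 + u + step * step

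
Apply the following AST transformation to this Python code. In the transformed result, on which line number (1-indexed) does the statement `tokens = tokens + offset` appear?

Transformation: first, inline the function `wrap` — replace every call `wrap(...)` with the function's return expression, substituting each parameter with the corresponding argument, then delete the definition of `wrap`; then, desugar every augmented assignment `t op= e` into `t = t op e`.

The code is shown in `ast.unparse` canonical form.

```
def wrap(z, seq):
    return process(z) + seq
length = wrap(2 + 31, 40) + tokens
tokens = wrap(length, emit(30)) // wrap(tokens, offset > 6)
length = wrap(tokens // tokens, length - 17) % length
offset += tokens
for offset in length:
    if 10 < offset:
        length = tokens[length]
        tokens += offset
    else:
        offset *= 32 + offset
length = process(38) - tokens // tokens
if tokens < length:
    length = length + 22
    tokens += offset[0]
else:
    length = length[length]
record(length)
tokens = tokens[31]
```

Transformed code:
length = process(2 + 31) + 40 + tokens
tokens = (process(length) + emit(30)) // (process(tokens) + (offset > 6))
length = (process(tokens // tokens) + (length - 17)) % length
offset = offset + tokens
for offset in length:
    if 10 < offset:
        length = tokens[length]
        tokens = tokens + offset
    else:
        offset = offset * (32 + offset)
length = process(38) - tokens // tokens
if tokens < length:
    length = length + 22
    tokens = tokens + offset[0]
else:
    length = length[length]
record(length)
tokens = tokens[31]

8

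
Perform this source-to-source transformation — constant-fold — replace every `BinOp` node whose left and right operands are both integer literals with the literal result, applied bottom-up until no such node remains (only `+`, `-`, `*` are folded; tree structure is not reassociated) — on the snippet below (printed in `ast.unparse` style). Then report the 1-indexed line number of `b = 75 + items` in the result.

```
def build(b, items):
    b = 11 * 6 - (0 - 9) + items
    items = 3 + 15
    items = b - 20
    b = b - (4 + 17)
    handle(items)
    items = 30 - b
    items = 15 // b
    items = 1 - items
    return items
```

2

Transformed code:
def build(b, items):
    b = 75 + items
    items = 18
    items = b - 20
    b = b - 21
    handle(items)
    items = 30 - b
    items = 15 // b
    items = 1 - items
    return items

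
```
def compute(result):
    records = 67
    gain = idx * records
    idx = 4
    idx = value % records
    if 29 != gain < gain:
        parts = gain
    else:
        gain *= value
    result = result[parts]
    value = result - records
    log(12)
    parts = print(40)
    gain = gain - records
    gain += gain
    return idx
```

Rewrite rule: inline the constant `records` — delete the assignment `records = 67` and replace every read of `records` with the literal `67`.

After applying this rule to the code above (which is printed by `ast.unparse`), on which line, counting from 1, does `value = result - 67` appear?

Transformed code:
def compute(result):
    gain = idx * 67
    idx = 4
    idx = value % 67
    if 29 != gain < gain:
        parts = gain
    else:
        gain *= value
    result = result[parts]
    value = result - 67
    log(12)
    parts = print(40)
    gain = gain - 67
    gain += gain
    return idx

10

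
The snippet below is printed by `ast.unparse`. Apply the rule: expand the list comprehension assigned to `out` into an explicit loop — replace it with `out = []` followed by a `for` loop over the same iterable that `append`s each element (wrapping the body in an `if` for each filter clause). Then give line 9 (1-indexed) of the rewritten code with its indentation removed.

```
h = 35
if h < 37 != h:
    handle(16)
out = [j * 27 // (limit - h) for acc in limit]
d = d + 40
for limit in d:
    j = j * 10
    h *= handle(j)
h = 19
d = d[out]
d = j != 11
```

Transformed code:
h = 35
if h < 37 != h:
    handle(16)
out = []
for acc in limit:
    out.append(j * 27 // (limit - h))
d = d + 40
for limit in d:
    j = j * 10
    h *= handle(j)
h = 19
d = d[out]
d = j != 11

j = j * 10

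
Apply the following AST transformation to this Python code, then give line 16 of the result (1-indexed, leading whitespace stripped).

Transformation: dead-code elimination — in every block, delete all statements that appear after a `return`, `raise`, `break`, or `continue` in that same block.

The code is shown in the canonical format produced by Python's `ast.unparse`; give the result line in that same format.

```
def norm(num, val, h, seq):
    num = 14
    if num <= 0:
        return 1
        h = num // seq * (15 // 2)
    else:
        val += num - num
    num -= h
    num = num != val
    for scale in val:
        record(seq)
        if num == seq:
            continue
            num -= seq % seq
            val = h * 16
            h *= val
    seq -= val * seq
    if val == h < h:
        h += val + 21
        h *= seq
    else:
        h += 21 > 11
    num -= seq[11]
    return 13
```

h *= seq

Transformed code:
def norm(num, val, h, seq):
    num = 14
    if num <= 0:
        return 1
    else:
        val += num - num
    num -= h
    num = num != val
    for scale in val:
        record(seq)
        if num == seq:
            continue
    seq -= val * seq
    if val == h < h:
        h += val + 21
        h *= seq
    else:
        h += 21 > 11
    num -= seq[11]
    return 13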